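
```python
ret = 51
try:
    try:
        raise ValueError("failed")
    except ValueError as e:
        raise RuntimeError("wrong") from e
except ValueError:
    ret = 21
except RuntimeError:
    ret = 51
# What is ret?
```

Step-by-step execution trace:
1. Inner try raises ValueError; inner `except ValueError as e` catches it.
2. `raise RuntimeError(...) from e` raises RuntimeError (ValueError is attached as __cause__, but only RuntimeError is active).
3. Outer `except ValueError` does not match RuntimeError; skipped.
4. Outer `except RuntimeError` matches → ret = 51.
Result: 51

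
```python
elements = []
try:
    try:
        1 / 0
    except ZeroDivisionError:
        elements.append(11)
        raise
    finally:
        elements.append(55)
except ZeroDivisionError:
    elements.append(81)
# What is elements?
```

Step-by-step execution trace:
1. Inner try: `1 / 0` raises ZeroDivisionError.
2. Inner `except ZeroDivisionError` matches → `elements.append(11)` → elements = [11].
3. bare `raise` re-raises ZeroDivisionError.
4. Inner `finally` runs during unwinding: `elements.append(55)` → elements = [11, 55].
5. Outer `except ZeroDivisionError` matches → `elements.append(81)` → elements = [11, 55, 81].
Result: [11, 55, 81]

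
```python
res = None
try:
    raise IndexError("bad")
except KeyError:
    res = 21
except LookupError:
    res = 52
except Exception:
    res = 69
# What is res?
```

Step-by-step execution trace:
1. `raise IndexError(...)` raises IndexError.
2. `except KeyError` does not match (IndexError is not a subclass of KeyError); skipped.
3. `except LookupError` matches (IndexError is a subclass of LookupError) → res = 52.
4. `except Exception` is not reached.
Result: 52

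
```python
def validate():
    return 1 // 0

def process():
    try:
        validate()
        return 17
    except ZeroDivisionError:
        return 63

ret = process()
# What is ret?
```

Step-by-step execution trace:
1. `process()` calls `validate()`.
2. `validate()` evaluates `1 // 0`, which raises ZeroDivisionError; it propagates to the caller.
3. `return 17` is not reached.
4. `except ZeroDivisionError` in process matches → returns 63.
5. ret = 63.
Result: 63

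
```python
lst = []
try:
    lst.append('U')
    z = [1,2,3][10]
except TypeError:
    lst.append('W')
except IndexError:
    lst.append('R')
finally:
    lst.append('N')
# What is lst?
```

Step-by-step execution trace:
1. try: `lst.append('U')` → lst = ['U'].
2. `z = [1,2,3][10]` raises IndexError.
3. `except TypeError` does not match IndexError; skipped.
4. `except IndexError` matches → `lst.append('R')` → lst = ['U', 'R'].
5. finally always runs: `lst.append('N')` → lst = ['U', 'R', 'N'].
Result: ['U', 'R', 'N']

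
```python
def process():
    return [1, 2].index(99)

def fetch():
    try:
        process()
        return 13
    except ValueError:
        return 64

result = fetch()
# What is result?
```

Step-by-step execution trace:
1. `fetch()` calls `process()`.
2. `process()` evaluates `[1, 2].index(99)`, which raises ValueError; it propagates to the caller.
3. `return 13` is not reached.
4. `except ValueError` in fetch matches → returns 64.
5. result = 64.
Result: 64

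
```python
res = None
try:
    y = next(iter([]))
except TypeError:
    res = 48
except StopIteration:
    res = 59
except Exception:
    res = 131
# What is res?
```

Step-by-step execution trace:
1. `y = next(iter([]))` raises StopIteration.
2. `except TypeError` does not match StopIteration; skipped.
3. `except StopIteration` matches → res = 59.
4. Remaining except clauses are skipped.
Result: 59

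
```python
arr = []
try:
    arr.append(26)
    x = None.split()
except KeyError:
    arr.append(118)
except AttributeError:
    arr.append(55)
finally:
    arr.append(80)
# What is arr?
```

Step-by-step execution trace:
1. try: `arr.append(26)` → arr = [26].
2. `x = None.split()` raises AttributeError.
3. `except KeyError` does not match AttributeError; skipped.
4. `except AttributeError` matches → `arr.append(55)` → arr = [26, 55].
5. finally always runs: `arr.append(80)` → arr = [26, 55, 80].
Result: [26, 55, 80]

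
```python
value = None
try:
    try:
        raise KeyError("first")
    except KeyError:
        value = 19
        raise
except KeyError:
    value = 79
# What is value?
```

Step-by-step execution trace:
1. Inner try: `raise KeyError("first")` raises KeyError.
2. Inner `except KeyError` matches → value = 19.
3. bare `raise` re-raises the same KeyError.
4. Outer `except KeyError` matches → value = 79.
Result: 79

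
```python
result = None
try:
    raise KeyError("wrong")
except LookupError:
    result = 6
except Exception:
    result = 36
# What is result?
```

Step-by-step execution trace:
1. `raise KeyError(...)` raises KeyError.
2. `except LookupError` matches (KeyError is a subclass of LookupError) → result = 6.
3. `except Exception` is not reached.
Result: 6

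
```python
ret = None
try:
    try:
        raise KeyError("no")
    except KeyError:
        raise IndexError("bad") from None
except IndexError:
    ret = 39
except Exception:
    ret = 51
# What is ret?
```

Step-by-step execution trace:
1. Inner try raises KeyError; inner `except KeyError` catches it.
2. `raise IndexError(...) from None` raises IndexError (from None suppresses __context__, but the active exception is still IndexError).
3. Outer `except IndexError` matches → ret = 39.
4. `except Exception` is not reached.
Result: 39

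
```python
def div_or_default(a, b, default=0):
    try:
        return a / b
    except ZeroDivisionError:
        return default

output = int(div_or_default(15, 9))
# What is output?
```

Step-by-step execution trace:
1. `div_or_default(15, 9)` enters try: `return 15 / 9` → returns 1.6666666666666667. No exception raised.
2. `except ZeroDivisionError` is skipped.
3. `int(1.6666666666666667)` → 1 → output = 1.
Result: 1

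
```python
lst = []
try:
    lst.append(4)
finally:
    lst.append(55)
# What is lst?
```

Step-by-step execution trace:
1. try: `lst.append(4)` → lst = [4].
2. The try body completes without raising.
3. finally always runs: `lst.append(55)` → lst = [4, 55].
Result: [4, 55]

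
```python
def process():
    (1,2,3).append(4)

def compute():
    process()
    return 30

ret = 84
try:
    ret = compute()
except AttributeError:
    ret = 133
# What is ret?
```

Step-by-step execution trace:
1. ret starts at 84.
2. try: `compute()` calls `process()`.
3. `process()` evaluates `(1,2,3).append(4)`, which raises AttributeError; it propagates through compute (uncaught).
4. `return 30` in compute is not reached; the assignment to ret does not complete.
5. `except AttributeError` matches → ret = 133.
Result: 133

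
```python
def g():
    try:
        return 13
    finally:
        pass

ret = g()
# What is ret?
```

Step-by-step execution trace:
1. `g()` enters try: `return 13` sets pending return value 13.
2. Before returning, `finally: pass` runs (no effect).
3. g() returns 13 → ret = 13.
Result: 13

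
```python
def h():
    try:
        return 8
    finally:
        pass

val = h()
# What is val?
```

Step-by-step execution trace:
1. `h()` enters try: `return 8` sets pending return value 8.
2. Before returning, `finally: pass` runs (no effect).
3. h() returns 8 → val = 8.
Result: 8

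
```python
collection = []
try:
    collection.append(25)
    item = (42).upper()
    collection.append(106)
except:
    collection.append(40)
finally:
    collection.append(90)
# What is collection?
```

Step-by-step execution trace:
1. try: `collection.append(25)` → collection = [25].
2. `item = (42).upper()` raises AttributeError; `collection.append(106)` is not reached.
3. bare `except` matches → `collection.append(40)` → collection = [25, 40].
4. finally always runs: `collection.append(90)` → collection = [25, 40, 90].
Result: [25, 40, 90]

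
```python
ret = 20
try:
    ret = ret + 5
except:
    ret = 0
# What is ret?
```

Step-by-step execution trace:
1. ret starts at 20.
2. try: `ret = ret + 5` → ret = 25. No exception raised.
3. `except` is skipped.
Result: 25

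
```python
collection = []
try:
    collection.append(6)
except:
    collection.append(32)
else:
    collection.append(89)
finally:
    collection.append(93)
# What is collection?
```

Step-by-step execution trace:
1. try: `collection.append(6)` → collection = [6]. No exception raised.
2. `except` is skipped.
3. `else` runs: `collection.append(89)` → collection = [6, 89].
4. `finally` always runs: `collection.append(93)` → collection = [6, 89, 93].
Result: [6, 89, 93]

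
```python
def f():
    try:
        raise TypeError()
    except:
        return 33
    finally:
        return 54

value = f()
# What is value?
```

Step-by-step execution trace:
1. `f()` enters try: `raise TypeError()` raises TypeError.
2. bare `except` matches → `return 33` sets pending return value 33.
3. Before returning, `finally: return 54` runs and overrides the pending return.
4. f() returns 54 → value = 54.
Result: 54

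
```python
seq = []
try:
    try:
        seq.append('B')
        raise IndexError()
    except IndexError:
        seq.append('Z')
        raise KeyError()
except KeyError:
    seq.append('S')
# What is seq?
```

Step-by-step execution trace:
1. Inner try: `seq.append('B')` → seq = ['B'].
2. `raise IndexError()` raises IndexError.
3. Inner `except IndexError` matches → `seq.append('Z')` → seq = ['B', 'Z'].
4. `raise KeyError()` raises KeyError; propagates to outer try.
5. Outer `except KeyError` matches → `seq.append('S')` → seq = ['B', 'Z', 'S'].
Result: ['B', 'Z', 'S']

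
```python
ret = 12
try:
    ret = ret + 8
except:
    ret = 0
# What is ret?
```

Step-by-step execution trace:
1. ret starts at 12.
2. try: `ret = ret + 8` → ret = 20. No exception raised.
3. `except` is skipped.
Result: 20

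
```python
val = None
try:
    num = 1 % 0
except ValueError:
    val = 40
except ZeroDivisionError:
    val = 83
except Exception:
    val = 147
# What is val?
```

Step-by-step execution trace:
1. `num = 1 % 0` raises ZeroDivisionError.
2. `except ValueError` does not match ZeroDivisionError; skipped.
3. `except ZeroDivisionError` matches → val = 83.
4. Remaining except clauses are skipped.
Result: 83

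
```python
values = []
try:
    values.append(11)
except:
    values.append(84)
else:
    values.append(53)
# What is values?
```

Step-by-step execution trace:
1. try: `values.append(11)` → values = [11]. No exception raised.
2. `except` is skipped.
3. `else` runs (try completed without exception): `values.append(53)` → values = [11, 53].
Result: [11, 53]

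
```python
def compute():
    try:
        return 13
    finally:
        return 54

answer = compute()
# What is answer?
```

Step-by-step execution trace:
1. `compute()` enters try: `return 13` sets pending return value 13.
2. Before returning, `finally: return 54` runs and overrides the pending return.
3. compute() returns 54 → answer = 54.
Result: 54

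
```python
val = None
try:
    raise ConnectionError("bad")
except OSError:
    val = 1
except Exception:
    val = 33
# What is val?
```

Step-by-step execution trace:
1. `raise ConnectionError(...)` raises ConnectionError.
2. `except OSError` matches (ConnectionError is a subclass of OSError) → val = 1.
3. `except Exception` is not reached.
Result: 1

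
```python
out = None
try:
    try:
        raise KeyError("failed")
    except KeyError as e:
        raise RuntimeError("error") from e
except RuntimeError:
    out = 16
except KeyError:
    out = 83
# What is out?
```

Step-by-step execution trace:
1. Inner try raises KeyError; inner `except KeyError as e` catches it.
2. `raise RuntimeError(...) from e` raises RuntimeError (KeyError is attached as __cause__, but only RuntimeError is active).
3. Outer `except RuntimeError` matches → out = 16.
4. `except KeyError` is not reached.
Result: 16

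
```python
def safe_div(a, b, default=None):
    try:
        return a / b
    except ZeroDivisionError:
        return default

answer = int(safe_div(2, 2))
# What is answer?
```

Step-by-step execution trace:
1. `safe_div(2, 2)` enters try: `return 2 / 2` → returns 1.0. No exception raised.
2. `except ZeroDivisionError` is skipped.
3. `int(1.0)` → 1 → answer = 1.
Result: 1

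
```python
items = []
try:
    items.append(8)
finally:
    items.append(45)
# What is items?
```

Step-by-step execution trace:
1. try: `items.append(8)` → items = [8].
2. The try body completes without raising.
3. finally always runs: `items.append(45)` → items = [8, 45].
Result: [8, 45]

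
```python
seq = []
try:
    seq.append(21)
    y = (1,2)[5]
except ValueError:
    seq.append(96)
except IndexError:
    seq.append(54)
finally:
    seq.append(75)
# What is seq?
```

Step-by-step execution trace:
1. try: `seq.append(21)` → seq = [21].
2. `y = (1,2)[5]` raises IndexError.
3. `except ValueError` does not match IndexError; skipped.
4. `except IndexError` matches → `seq.append(54)` → seq = [21, 54].
5. finally always runs: `seq.append(75)` → seq = [21, 54, 75].
Result: [21, 54, 75]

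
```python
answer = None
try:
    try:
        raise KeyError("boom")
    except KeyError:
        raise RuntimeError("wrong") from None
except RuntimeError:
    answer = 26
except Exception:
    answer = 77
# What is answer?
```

Step-by-step execution trace:
1. Inner try raises KeyError; inner `except KeyError` catches it.
2. `raise RuntimeError(...) from None` raises RuntimeError (from None suppresses __context__, but the active exception is still RuntimeError).
3. Outer `except RuntimeError` matches → answer = 26.
4. `except Exception` is not reached.
Result: 26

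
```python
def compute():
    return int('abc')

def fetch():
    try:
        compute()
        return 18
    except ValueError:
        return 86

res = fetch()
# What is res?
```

Step-by-step execution trace:
1. `fetch()` calls `compute()`.
2. `compute()` evaluates `int('abc')`, which raises ValueError; it propagates to the caller.
3. `return 18` is not reached.
4. `except ValueError` in fetch matches → returns 86.
5. res = 86.
Result: 86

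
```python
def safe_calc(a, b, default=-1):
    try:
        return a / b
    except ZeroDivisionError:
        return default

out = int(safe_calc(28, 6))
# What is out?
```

Step-by-step execution trace:
1. `safe_calc(28, 6)` enters try: `return 28 / 6` → returns 4.666666666666667. No exception raised.
2. `except ZeroDivisionError` is skipped.
3. `int(4.666666666666667)` → 4 → out = 4.
Result: 4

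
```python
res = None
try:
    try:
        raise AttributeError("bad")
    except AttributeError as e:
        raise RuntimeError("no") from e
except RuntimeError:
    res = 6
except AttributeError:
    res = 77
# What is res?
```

Step-by-step execution trace:
1. Inner try raises AttributeError; inner `except AttributeError as e` catches it.
2. `raise RuntimeError(...) from e` raises RuntimeError (AttributeError is attached as __cause__, but only RuntimeError is active).
3. Outer `except RuntimeError` matches → res = 6.
4. `except AttributeError` is not reached.
Result: 6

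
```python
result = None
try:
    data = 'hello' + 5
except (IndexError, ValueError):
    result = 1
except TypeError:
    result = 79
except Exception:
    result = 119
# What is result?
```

Step-by-step execution trace:
1. `data = 'hello' + 5` raises TypeError.
2. `except (IndexError, ValueError)` does not match TypeError; skipped.
3. `except TypeError` matches (exact type match) → result = 79.
4. `except Exception` is not reached.
Result: 79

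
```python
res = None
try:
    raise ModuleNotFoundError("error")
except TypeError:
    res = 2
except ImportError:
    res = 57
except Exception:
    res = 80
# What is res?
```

Step-by-step execution trace:
1. `raise ModuleNotFoundError(...)` raises ModuleNotFoundError.
2. `except TypeError` does not match (ModuleNotFoundError is not a subclass of TypeError); skipped.
3. `except ImportError` matches (ModuleNotFoundError is a subclass of ImportError) → res = 57.
4. `except Exception` is not reached.
Result: 57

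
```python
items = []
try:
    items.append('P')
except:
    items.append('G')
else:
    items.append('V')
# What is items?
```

Step-by-step execution trace:
1. try: `items.append('P')` → items = ['P']. No exception raised.
2. `except` is skipped.
3. `else` runs (try completed without exception): `items.append('V')` → items = ['P', 'V'].
Result: ['P', 'V']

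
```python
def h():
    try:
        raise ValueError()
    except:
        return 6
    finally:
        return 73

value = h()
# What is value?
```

Step-by-step execution trace:
1. `h()` enters try: `raise ValueError()` raises ValueError.
2. bare `except` matches → `return 6` sets pending return value 6.
3. Before returning, `finally: return 73` runs and overrides the pending return.
4. h() returns 73 → value = 73.
Result: 73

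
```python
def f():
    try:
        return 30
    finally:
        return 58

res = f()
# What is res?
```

Step-by-step execution trace:
1. `f()` enters try: `return 30` sets pending return value 30.
2. Before returning, `finally: return 58` runs and overrides the pending return.
3. f() returns 58 → res = 58.
Result: 58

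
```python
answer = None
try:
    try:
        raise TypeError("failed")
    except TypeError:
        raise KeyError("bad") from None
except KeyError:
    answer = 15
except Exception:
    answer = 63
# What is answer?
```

Step-by-step execution trace:
1. Inner try raises TypeError; inner `except TypeError` catches it.
2. `raise KeyError(...) from None` raises KeyError (from None suppresses __context__, but the active exception is still KeyError).
3. Outer `except KeyError` matches → answer = 15.
4. `except Exception` is not reached.
Result: 15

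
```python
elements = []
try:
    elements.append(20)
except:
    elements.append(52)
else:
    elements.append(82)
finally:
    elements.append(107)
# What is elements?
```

Step-by-step execution trace:
1. try: `elements.append(20)` → elements = [20]. No exception raised.
2. `except` is skipped.
3. `else` runs: `elements.append(82)` → elements = [20, 82].
4. `finally` always runs: `elements.append(107)` → elements = [20, 82, 107].
Result: [20, 82, 107]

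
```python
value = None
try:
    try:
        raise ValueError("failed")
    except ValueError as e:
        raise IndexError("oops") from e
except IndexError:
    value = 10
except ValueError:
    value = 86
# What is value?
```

Step-by-step execution trace:
1. Inner try raises ValueError; inner `except ValueError as e` catches it.
2. `raise IndexError(...) from e` raises IndexError (ValueError is attached as __cause__, but only IndexError is active).
3. Outer `except IndexError` matches → value = 10.
4. `except ValueError` is not reached.
Result: 10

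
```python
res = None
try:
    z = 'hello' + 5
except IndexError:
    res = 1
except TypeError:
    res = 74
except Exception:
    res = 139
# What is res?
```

Step-by-step execution trace:
1. `z = 'hello' + 5` raises TypeError.
2. `except IndexError` does not match TypeError; skipped.
3. `except TypeError` matches → res = 74.
4. Remaining except clauses are skipped.
Result: 74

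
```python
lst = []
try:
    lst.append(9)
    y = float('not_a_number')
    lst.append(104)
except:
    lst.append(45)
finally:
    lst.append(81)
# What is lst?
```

Step-by-step execution trace:
1. try: `lst.append(9)` → lst = [9].
2. `y = float('not_a_number')` raises ValueError; `lst.append(104)` is not reached.
3. bare `except` matches → `lst.append(45)` → lst = [9, 45].
4. finally always runs: `lst.append(81)` → lst = [9, 45, 81].
Result: [9, 45, 81]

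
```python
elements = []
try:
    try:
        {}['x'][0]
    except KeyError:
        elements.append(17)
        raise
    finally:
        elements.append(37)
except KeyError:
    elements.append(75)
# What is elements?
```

Step-by-step execution trace:
1. Inner try: `{}['x'][0]` raises KeyError.
2. Inner `except KeyError` matches → `elements.append(17)` → elements = [17].
3. bare `raise` re-raises KeyError.
4. Inner `finally` runs during unwinding: `elements.append(37)` → elements = [17, 37].
5. Outer `except KeyError` matches → `elements.append(75)` → elements = [17, 37, 75].
Result: [17, 37, 75]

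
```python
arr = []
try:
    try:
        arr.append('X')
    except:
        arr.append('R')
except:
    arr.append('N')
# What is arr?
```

Step-by-step execution trace:
1. Inner try: `arr.append('X')` → arr = ['X']. No exception raised.
2. Inner `except` is skipped.
3. Inner try completes normally; outer `except` is skipped.
Result: ['X']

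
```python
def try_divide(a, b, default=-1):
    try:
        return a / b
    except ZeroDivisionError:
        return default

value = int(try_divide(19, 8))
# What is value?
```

Step-by-step execution trace:
1. `try_divide(19, 8)` enters try: `return 19 / 8` → returns 2.375. No exception raised.
2. `except ZeroDivisionError` is skipped.
3. `int(2.375)` → 2 → value = 2.
Result: 2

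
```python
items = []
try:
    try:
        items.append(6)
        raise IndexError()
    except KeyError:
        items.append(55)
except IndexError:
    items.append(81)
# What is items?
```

Step-by-step execution trace:
1. Inner try: `items.append(6)` → items = [6].
2. `raise IndexError()` raises IndexError.
3. Inner `except KeyError` does not match IndexError; exception propagates to outer try.
4. Outer `except IndexError` matches → `items.append(81)` → items = [6, 81].
Result: [6, 81]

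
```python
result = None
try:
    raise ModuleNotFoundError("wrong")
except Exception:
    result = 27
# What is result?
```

Step-by-step execution trace:
1. `raise ModuleNotFoundError(...)` raises ModuleNotFoundError.
2. `except Exception` matches (ModuleNotFoundError is a subclass of Exception) → result = 27.
Result: 27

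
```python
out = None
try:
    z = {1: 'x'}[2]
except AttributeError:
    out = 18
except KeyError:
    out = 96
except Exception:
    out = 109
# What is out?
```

Step-by-step execution trace:
1. `z = {1: 'x'}[2]` raises KeyError.
2. `except AttributeError` does not match KeyError; skipped.
3. `except KeyError` matches → out = 96.
4. Remaining except clauses are skipped.
Result: 96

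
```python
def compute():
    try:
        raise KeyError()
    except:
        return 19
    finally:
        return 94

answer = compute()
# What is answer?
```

Step-by-step execution trace:
1. `compute()` enters try: `raise KeyError()` raises KeyError.
2. bare `except` matches → `return 19` sets pending return value 19.
3. Before returning, `finally: return 94` runs and overrides the pending return.
4. compute() returns 94 → answer = 94.
Result: 94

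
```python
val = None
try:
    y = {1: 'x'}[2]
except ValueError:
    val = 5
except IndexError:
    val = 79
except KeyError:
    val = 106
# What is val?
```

Step-by-step execution trace:
1. `y = {1: 'x'}[2]` raises KeyError.
2. `except ValueError` does not match KeyError; skipped.
3. `except IndexError` does not match KeyError; skipped.
4. `except KeyError` matches → val = 106.
Result: 106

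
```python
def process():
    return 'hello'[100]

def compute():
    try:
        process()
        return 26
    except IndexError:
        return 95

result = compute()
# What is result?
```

Step-by-step execution trace:
1. `compute()` calls `process()`.
2. `process()` evaluates `'hello'[100]`, which raises IndexError; it propagates to the caller.
3. `return 26` is not reached.
4. `except IndexError` in compute matches → returns 95.
5. result = 95.
Result: 95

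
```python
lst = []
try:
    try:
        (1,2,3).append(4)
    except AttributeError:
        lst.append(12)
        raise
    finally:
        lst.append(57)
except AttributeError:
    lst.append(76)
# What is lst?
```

Step-by-step execution trace:
1. Inner try: `(1,2,3).append(4)` raises AttributeError.
2. Inner `except AttributeError` matches → `lst.append(12)` → lst = [12].
3. bare `raise` re-raises AttributeError.
4. Inner `finally` runs during unwinding: `lst.append(57)` → lst = [12, 57].
5. Outer `except AttributeError` matches → `lst.append(76)` → lst = [12, 57, 76].
Result: [12, 57, 76]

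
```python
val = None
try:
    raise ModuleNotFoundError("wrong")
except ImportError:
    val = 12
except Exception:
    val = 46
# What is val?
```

Step-by-step execution trace:
1. `raise ModuleNotFoundError(...)` raises ModuleNotFoundError.
2. `except ImportError` matches (ModuleNotFoundError is a subclass of ImportError) → val = 12.
3. `except Exception` is not reached.
Result: 12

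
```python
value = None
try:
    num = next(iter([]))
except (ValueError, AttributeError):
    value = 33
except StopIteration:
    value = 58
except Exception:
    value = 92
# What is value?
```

Step-by-step execution trace:
1. `num = next(iter([]))` raises StopIteration.
2. `except (ValueError, AttributeError)` does not match StopIteration; skipped.
3. `except StopIteration` matches (exact type match) → value = 58.
4. `except Exception` is not reached.
Result: 58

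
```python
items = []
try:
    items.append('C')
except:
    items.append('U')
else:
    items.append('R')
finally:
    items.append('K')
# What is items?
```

Step-by-step execution trace:
1. try: `items.append('C')` → items = ['C']. No exception raised.
2. `except` is skipped.
3. `else` runs: `items.append('R')` → items = ['C', 'R'].
4. `finally` always runs: `items.append('K')` → items = ['C', 'R', 'K'].
Result: ['C', 'R', 'K']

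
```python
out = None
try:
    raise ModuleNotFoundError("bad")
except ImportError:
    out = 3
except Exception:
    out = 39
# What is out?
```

Step-by-step execution trace:
1. `raise ModuleNotFoundError(...)` raises ModuleNotFoundError.
2. `except ImportError` matches (ModuleNotFoundError is a subclass of ImportError) → out = 3.
3. `except Exception` is not reached.
Result: 3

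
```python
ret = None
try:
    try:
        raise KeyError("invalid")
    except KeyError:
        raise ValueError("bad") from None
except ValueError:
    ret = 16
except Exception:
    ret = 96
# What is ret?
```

Step-by-step execution trace:
1. Inner try raises KeyError; inner `except KeyError` catches it.
2. `raise ValueError(...) from None` raises ValueError (from None suppresses __context__, but the active exception is still ValueError).
3. Outer `except ValueError` matches → ret = 16.
4. `except Exception` is not reached.
Result: 16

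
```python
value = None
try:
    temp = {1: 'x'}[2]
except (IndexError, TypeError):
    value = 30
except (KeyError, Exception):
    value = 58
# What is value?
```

Step-by-step execution trace:
1. `temp = {1: 'x'}[2]` raises KeyError.
2. `except (IndexError, TypeError)` does not match KeyError; skipped.
3. `except (KeyError, Exception)` matches (KeyError is in the tuple) → value = 58.
Result: 58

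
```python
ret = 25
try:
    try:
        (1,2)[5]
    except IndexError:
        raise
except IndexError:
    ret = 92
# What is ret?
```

Step-by-step execution trace:
1. Inner try: `(1,2)[5]` raises IndexError.
2. Inner `except IndexError` matches; bare `raise` re-raises the same IndexError.
3. Outer `except IndexError` matches → ret = 92.
Result: 92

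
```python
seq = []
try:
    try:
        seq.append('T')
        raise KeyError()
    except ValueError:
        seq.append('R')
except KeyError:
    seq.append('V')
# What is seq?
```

Step-by-step execution trace:
1. Inner try: `seq.append('T')` → seq = ['T'].
2. `raise KeyError()` raises KeyError.
3. Inner `except ValueError` does not match KeyError; exception propagates to outer try.
4. Outer `except KeyError` matches → `seq.append('V')` → seq = ['T', 'V'].
Result: ['T', 'V']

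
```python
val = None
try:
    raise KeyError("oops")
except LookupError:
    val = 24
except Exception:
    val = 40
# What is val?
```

Step-by-step execution trace:
1. `raise KeyError(...)` raises KeyError.
2. `except LookupError` matches (KeyError is a subclass of LookupError) → val = 24.
3. `except Exception` is not reached.
Result: 24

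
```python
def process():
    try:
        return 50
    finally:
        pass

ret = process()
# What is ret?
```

Step-by-step execution trace:
1. `process()` enters try: `return 50` sets pending return value 50.
2. Before returning, `finally: pass` runs (no effect).
3. process() returns 50 → ret = 50.
Result: 50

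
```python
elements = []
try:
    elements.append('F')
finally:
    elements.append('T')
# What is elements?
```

Step-by-step execution trace:
1. try: `elements.append('F')` → elements = ['F'].
2. The try body completes without raising.
3. finally always runs: `elements.append('T')` → elements = ['F', 'T'].
Result: ['F', 'T']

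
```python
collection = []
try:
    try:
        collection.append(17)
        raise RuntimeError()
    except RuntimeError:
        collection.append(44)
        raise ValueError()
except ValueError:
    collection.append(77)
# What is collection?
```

Step-by-step execution trace:
1. Inner try: `collection.append(17)` → collection = [17].
2. `raise RuntimeError()` raises RuntimeError.
3. Inner `except RuntimeError` matches → `collection.append(44)` → collection = [17, 44].
4. `raise ValueError()` raises ValueError; propagates to outer try.
5. Outer `except ValueError` matches → `collection.append(77)` → collection = [17, 44, 77].
Result: [17, 44, 77]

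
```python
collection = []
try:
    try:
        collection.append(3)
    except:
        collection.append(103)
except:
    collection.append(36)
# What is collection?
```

Step-by-step execution trace:
1. Inner try: `collection.append(3)` → collection = [3]. No exception raised.
2. Inner `except` is skipped.
3. Inner try completes normally; outer `except` is skipped.
Result: [3]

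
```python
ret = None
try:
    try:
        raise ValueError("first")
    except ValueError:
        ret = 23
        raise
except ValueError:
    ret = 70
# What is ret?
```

Step-by-step execution trace:
1. Inner try: `raise ValueError("first")` raises ValueError.
2. Inner `except ValueError` matches → ret = 23.
3. bare `raise` re-raises the same ValueError.
4. Outer `except ValueError` matches → ret = 70.
Result: 70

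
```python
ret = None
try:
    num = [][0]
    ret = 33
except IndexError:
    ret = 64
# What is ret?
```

Step-by-step execution trace:
1. `num = [][0]` raises IndexError.
2. `ret = 33` is not reached.
3. `except IndexError` matches → ret = 64.
Result: 64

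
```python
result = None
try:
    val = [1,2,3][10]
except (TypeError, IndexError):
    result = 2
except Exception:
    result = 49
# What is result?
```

Step-by-step execution trace:
1. `val = [1,2,3][10]` raises IndexError.
2. `except (TypeError, IndexError)` matches (IndexError is in the tuple) → result = 2.
3. `except Exception` is not reached.
Result: 2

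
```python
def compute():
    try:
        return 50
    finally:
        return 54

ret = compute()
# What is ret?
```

Step-by-step execution trace:
1. `compute()` enters try: `return 50` sets pending return value 50.
2. Before returning, `finally: return 54` runs and overrides the pending return.
3. compute() returns 54 → ret = 54.
Result: 54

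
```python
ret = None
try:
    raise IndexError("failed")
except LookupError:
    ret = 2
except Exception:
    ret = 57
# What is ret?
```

Step-by-step execution trace:
1. `raise IndexError(...)` raises IndexError.
2. `except LookupError` matches (IndexError is a subclass of LookupError) → ret = 2.
3. `except Exception` is not reached.
Result: 2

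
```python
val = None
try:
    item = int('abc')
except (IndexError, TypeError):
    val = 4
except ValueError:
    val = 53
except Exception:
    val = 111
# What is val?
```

Step-by-step execution trace:
1. `item = int('abc')` raises ValueError.
2. `except (IndexError, TypeError)` does not match ValueError; skipped.
3. `except ValueError` matches (exact type match) → val = 53.
4. `except Exception` is not reached.
Result: 53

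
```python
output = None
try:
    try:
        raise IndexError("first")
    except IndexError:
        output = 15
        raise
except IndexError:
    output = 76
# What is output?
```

Step-by-step execution trace:
1. Inner try: `raise IndexError("first")` raises IndexError.
2. Inner `except IndexError` matches → output = 15.
3. bare `raise` re-raises the same IndexError.
4. Outer `except IndexError` matches → output = 76.
Result: 76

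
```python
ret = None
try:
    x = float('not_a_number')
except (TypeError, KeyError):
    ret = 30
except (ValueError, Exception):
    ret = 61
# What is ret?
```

Step-by-step execution trace:
1. `x = float('not_a_number')` raises ValueError.
2. `except (TypeError, KeyError)` does not match ValueError; skipped.
3. `except (ValueError, Exception)` matches (ValueError is in the tuple) → ret = 61.
Result: 61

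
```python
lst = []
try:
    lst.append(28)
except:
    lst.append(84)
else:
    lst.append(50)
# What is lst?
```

Step-by-step execution trace:
1. try: `lst.append(28)` → lst = [28]. No exception raised.
2. `except` is skipped.
3. `else` runs (try completed without exception): `lst.append(50)` → lst = [28, 50].
Result: [28, 50]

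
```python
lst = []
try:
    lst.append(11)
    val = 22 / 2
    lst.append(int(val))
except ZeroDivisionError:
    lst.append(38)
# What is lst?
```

Step-by-step execution trace:
1. try: `lst.append(11)` → lst = [11].
2. `val = 22 / 2` → val = 11.0. No exception raised.
3. `lst.append(int(val))` → lst = [11, 11].
4. `except ZeroDivisionError` is skipped (no exception was raised).
Result: [11, 11]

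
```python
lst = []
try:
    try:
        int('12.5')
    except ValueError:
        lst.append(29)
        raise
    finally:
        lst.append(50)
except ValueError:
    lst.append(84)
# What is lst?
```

Step-by-step execution trace:
1. Inner try: `int('12.5')` raises ValueError.
2. Inner `except ValueError` matches → `lst.append(29)` → lst = [29].
3. bare `raise` re-raises ValueError.
4. Inner `finally` runs during unwinding: `lst.append(50)` → lst = [29, 50].
5. Outer `except ValueError` matches → `lst.append(84)` → lst = [29, 50, 84].
Result: [29, 50, 84]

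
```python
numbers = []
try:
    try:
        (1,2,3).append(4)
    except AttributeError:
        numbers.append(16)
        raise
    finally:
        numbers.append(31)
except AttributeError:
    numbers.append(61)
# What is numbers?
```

Step-by-step execution trace:
1. Inner try: `(1,2,3).append(4)` raises AttributeError.
2. Inner `except AttributeError` matches → `numbers.append(16)` → numbers = [16].
3. bare `raise` re-raises AttributeError.
4. Inner `finally` runs during unwinding: `numbers.append(31)` → numbers = [16, 31].
5. Outer `except AttributeError` matches → `numbers.append(61)` → numbers = [16, 31, 61].
Result: [16, 31, 61]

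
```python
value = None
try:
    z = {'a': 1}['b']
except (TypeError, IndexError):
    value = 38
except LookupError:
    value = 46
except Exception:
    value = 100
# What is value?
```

Step-by-step execution trace:
1. `z = {'a': 1}['b']` raises KeyError.
2. `except (TypeError, IndexError)` does not match KeyError; skipped.
3. `except LookupError` matches (KeyError is a subclass of LookupError) → value = 46.
4. `except Exception` is not reached.
Result: 46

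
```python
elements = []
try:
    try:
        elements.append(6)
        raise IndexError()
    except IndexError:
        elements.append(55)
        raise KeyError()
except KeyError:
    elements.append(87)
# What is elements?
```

Step-by-step execution trace:
1. Inner try: `elements.append(6)` → elements = [6].
2. `raise IndexError()` raises IndexError.
3. Inner `except IndexError` matches → `elements.append(55)` → elements = [6, 55].
4. `raise KeyError()` raises KeyError; propagates to outer try.
5. Outer `except KeyError` matches → `elements.append(87)` → elements = [6, 55, 87].
Result: [6, 55, 87]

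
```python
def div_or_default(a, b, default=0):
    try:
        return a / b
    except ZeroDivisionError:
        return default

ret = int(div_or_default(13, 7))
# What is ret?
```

Step-by-step execution trace:
1. `div_or_default(13, 7)` enters try: `return 13 / 7` → returns 1.8571428571428572. No exception raised.
2. `except ZeroDivisionError` is skipped.
3. `int(1.8571428571428572)` → 1 → ret = 1.
Result: 1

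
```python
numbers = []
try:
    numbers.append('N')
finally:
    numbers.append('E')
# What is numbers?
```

Step-by-step execution trace:
1. try: `numbers.append('N')` → numbers = ['N'].
2. The try body completes without raising.
3. finally always runs: `numbers.append('E')` → numbers = ['N', 'E'].
Result: ['N', 'E']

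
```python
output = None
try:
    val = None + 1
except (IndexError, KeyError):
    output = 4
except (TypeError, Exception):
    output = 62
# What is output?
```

Step-by-step execution trace:
1. `val = None + 1` raises TypeError.
2. `except (IndexError, KeyError)` does not match TypeError; skipped.
3. `except (TypeError, Exception)` matches (TypeError is in the tuple) → output = 62.
Result: 62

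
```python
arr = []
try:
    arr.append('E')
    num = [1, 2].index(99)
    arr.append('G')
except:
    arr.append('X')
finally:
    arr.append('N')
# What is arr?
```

Step-by-step execution trace:
1. try: `arr.append('E')` → arr = ['E'].
2. `num = [1, 2].index(99)` raises ValueError; `arr.append('G')` is not reached.
3. bare `except` matches → `arr.append('X')` → arr = ['E', 'X'].
4. finally always runs: `arr.append('N')` → arr = ['E', 'X', 'N'].
Result: ['E', 'X', 'N']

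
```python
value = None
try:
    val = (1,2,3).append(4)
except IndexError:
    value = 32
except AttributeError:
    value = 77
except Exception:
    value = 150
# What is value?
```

Step-by-step execution trace:
1. `val = (1,2,3).append(4)` raises AttributeError.
2. `except IndexError` does not match AttributeError; skipped.
3. `except AttributeError` matches → value = 77.
4. Remaining except clauses are skipped.
Result: 77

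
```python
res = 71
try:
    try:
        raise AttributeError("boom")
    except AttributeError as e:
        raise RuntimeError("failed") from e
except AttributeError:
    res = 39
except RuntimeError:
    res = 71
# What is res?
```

Step-by-step execution trace:
1. Inner try raises AttributeError; inner `except AttributeError as e` catches it.
2. `raise RuntimeError(...) from e` raises RuntimeError (AttributeError is attached as __cause__, but only RuntimeError is active).
3. Outer `except AttributeError` does not match RuntimeError; skipped.
4. Outer `except RuntimeError` matches → res = 71.
Result: 71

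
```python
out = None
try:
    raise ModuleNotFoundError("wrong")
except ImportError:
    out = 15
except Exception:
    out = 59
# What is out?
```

Step-by-step execution trace:
1. `raise ModuleNotFoundError(...)` raises ModuleNotFoundError.
2. `except ImportError` matches (ModuleNotFoundError is a subclass of ImportError) → out = 15.
3. `except Exception` is not reached.
Result: 15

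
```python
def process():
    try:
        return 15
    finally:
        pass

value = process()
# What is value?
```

Step-by-step execution trace:
1. `process()` enters try: `return 15` sets pending return value 15.
2. Before returning, `finally: pass` runs (no effect).
3. process() returns 15 → value = 15.
Result: 15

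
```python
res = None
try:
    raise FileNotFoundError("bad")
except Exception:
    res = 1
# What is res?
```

Step-by-step execution trace:
1. `raise FileNotFoundError(...)` raises FileNotFoundError.
2. `except Exception` matches (FileNotFoundError is a subclass of Exception) → res = 1.
Result: 1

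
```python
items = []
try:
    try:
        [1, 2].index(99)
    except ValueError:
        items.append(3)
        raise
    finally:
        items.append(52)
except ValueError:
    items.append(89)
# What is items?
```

Step-by-step execution trace:
1. Inner try: `[1, 2].index(99)` raises ValueError.
2. Inner `except ValueError` matches → `items.append(3)` → items = [3].
3. bare `raise` re-raises ValueError.
4. Inner `finally` runs during unwinding: `items.append(52)` → items = [3, 52].
5. Outer `except ValueError` matches → `items.append(89)` → items = [3, 52, 89].
Result: [3, 52, 89]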